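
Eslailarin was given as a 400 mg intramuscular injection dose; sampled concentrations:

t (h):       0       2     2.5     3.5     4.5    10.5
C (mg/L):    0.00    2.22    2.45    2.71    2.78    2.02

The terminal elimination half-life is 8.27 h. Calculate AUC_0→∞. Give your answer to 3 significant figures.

AUC = 47.2 mg/L·h

Trapezoidal AUC_0→10.5:
  [0→2]: (0.00+2.22)/2 × 2 = 2.22
  [2→2.5]: (2.22+2.45)/2 × 0.5 = 1.1675
  [2.5→3.5]: (2.45+2.71)/2 × 1 = 2.58
  [3.5→4.5]: (2.71+2.78)/2 × 1 = 2.745
  [4.5→10.5]: (2.78+2.02)/2 × 6 = 14.4
  Sum = 23.1125 mg/L·h
k_e = ln2 / t½ = 0.693147 / 8.27 = 0.0838 h^-1
Extrapolated tail: C_last / k_e = 2.02 / 0.0838 = 24.105
AUC_0→∞ = 23.1125 + 24.105 = 47.2175 mg/L·h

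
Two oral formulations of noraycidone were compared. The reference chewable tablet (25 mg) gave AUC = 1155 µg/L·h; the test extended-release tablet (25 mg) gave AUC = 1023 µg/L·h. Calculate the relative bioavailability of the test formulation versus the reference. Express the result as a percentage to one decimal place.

F_rel = (AUC_test/D_test) / (AUC_ref/D_ref)
      = (1023/25) / (1155/25)
      = 40.92 / 46.2 = 0.8857 = 88.57%

F_rel = 88.6%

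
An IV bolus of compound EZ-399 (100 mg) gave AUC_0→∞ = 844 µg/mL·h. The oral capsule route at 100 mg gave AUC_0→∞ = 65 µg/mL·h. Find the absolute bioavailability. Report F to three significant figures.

F = 0.0770

F = (AUC_ev / D_ev) / (AUC_iv / D_iv)
  = (65/100) / (844/100)
  = 0.65 / 8.44 = 0.0770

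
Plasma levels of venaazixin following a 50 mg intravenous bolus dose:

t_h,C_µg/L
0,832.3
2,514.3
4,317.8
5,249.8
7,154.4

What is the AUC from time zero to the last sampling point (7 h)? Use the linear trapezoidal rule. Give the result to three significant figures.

AUC = 2870 µg/L·h

Trapezoidal AUC_0→7:
  [0→2]: (832.3+514.3)/2 × 2 = 1346.6
  [2→4]: (514.3+317.8)/2 × 2 = 832.1
  [4→5]: (317.8+249.8)/2 × 1 = 283.8
  [5→7]: (249.8+154.4)/2 × 2 = 404.2
  Sum = 2866.7 µg/L·h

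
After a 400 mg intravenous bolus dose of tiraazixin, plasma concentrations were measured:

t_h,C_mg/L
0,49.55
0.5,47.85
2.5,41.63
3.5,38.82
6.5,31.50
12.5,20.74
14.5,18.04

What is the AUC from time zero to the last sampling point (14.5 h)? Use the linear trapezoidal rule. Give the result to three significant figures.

AUC = 455 mg/L·h

Trapezoidal AUC_0→14.5:
  [0→0.5]: (49.55+47.85)/2 × 0.5 = 24.35
  [0.5→2.5]: (47.85+41.63)/2 × 2 = 89.48
  [2.5→3.5]: (41.63+38.82)/2 × 1 = 40.225
  [3.5→6.5]: (38.82+31.50)/2 × 3 = 105.48
  [6.5→12.5]: (31.50+20.74)/2 × 6 = 156.72
  [12.5→14.5]: (20.74+18.04)/2 × 2 = 38.78
  Sum = 455.035 mg/L·h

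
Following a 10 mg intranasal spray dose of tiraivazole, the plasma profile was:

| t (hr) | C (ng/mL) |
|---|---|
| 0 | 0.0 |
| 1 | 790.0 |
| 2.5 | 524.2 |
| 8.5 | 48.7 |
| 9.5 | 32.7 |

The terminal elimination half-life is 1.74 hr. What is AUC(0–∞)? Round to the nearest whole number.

AUC = 3222 ng/mL·hr

Trapezoidal AUC_0→9.5:
  [0→1]: (0.0+790.0)/2 × 1 = 395.0
  [1→2.5]: (790.0+524.2)/2 × 1.5 = 985.65
  [2.5→8.5]: (524.2+48.7)/2 × 6 = 1718.7
  [8.5→9.5]: (48.7+32.7)/2 × 1 = 40.7
  Sum = 3140.05 ng/mL·hr
k_e = ln2 / t½ = 0.693147 / 1.74 = 0.3984 hr^-1
Extrapolated tail: C_last / k_e = 32.7 / 0.3984 = 82.078
AUC_0→∞ = 3140.05 + 82.078 = 3222.128 ng/mL·hr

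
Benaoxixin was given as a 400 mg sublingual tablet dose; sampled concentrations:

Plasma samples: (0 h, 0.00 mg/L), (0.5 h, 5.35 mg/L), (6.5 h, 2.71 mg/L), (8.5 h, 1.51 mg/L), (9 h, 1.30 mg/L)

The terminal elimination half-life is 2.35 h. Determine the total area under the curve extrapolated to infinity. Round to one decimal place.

AUC = 34.8 mg/L·h

Trapezoidal AUC_0→9:
  [0→0.5]: (0.00+5.35)/2 × 0.5 = 1.3375
  [0.5→6.5]: (5.35+2.71)/2 × 6 = 24.18
  [6.5→8.5]: (2.71+1.51)/2 × 2 = 4.22
  [8.5→9]: (1.51+1.30)/2 × 0.5 = 0.7025
  Sum = 30.44 mg/L·h
k_e = ln2 / t½ = 0.693147 / 2.35 = 0.2950 h^-1
Extrapolated tail: C_last / k_e = 1.30 / 0.295 = 4.407
AUC_0→∞ = 30.44 + 4.407 = 34.847 mg/L·h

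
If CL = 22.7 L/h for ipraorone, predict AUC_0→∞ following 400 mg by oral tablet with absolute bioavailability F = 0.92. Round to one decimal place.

AUC_0→∞ = F × Dose / CL
        = 0.92 × 400 / 22.7 = 16.2115 mg/L·h

AUC = 16.2 mg/L·h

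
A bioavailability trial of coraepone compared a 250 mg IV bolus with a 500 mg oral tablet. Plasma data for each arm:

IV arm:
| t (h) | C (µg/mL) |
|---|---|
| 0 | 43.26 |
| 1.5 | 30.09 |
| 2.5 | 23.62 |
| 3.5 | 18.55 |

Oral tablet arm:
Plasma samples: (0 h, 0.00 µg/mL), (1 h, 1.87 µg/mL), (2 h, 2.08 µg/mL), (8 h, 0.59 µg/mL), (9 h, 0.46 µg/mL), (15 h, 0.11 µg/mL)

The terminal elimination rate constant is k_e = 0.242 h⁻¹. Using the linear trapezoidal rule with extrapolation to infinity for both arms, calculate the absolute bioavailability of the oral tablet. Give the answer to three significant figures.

Trapezoidal AUC_0→3.5 (IV):
  [0→1.5]: (43.26+30.09)/2 × 1.5 = 55.0125
  [1.5→2.5]: (30.09+23.62)/2 × 1 = 26.855
  [2.5→3.5]: (23.62+18.55)/2 × 1 = 21.085
  Sum = 102.9525 µg/mL·h
IV tail: 18.55/0.242 = 76.653; AUC_iv,0→∞ = 102.9525 + 76.653 = 179.6055 µg/mL·h
Trapezoidal AUC_0→15 (oral tablet):
  [0→1]: (0.00+1.87)/2 × 1 = 0.935
  [1→2]: (1.87+2.08)/2 × 1 = 1.975
  [2→8]: (2.08+0.59)/2 × 6 = 8.01
  [8→9]: (0.59+0.46)/2 × 1 = 0.525
  [9→15]: (0.46+0.11)/2 × 6 = 1.71
  Sum = 13.155 µg/mL·h
oral tablet tail: 0.11/0.242 = 0.455; AUC_ev,0→∞ = 13.155 + 0.455 = 13.61 µg/mL·h
F = (AUC_ev/D_ev)/(AUC_iv/D_iv) = (13.61/500)/(179.6055/250) = 0.02722/0.718422 = 0.0379

F = 0.0379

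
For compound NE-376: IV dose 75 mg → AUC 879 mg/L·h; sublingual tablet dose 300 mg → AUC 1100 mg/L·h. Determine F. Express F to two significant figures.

F = 0.31

F = (AUC_ev / D_ev) / (AUC_iv / D_iv)
  = (1100/300) / (879/75)
  = 3.66667 / 11.72 = 0.3129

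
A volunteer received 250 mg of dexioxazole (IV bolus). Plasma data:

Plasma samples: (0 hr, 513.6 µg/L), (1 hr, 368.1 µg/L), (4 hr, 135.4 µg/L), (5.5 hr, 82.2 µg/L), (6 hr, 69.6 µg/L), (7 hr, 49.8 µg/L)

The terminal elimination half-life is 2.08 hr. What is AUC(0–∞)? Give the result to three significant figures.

Trapezoidal AUC_0→7:
  [0→1]: (513.6+368.1)/2 × 1 = 440.85
  [1→4]: (368.1+135.4)/2 × 3 = 755.25
  [4→5.5]: (135.4+82.2)/2 × 1.5 = 163.2
  [5.5→6]: (82.2+69.6)/2 × 0.5 = 37.95
  [6→7]: (69.6+49.8)/2 × 1 = 59.7
  Sum = 1456.95 µg/L·hr
k_e = ln2 / t½ = 0.693147 / 2.08 = 0.3332 hr^-1
Extrapolated tail: C_last / k_e = 49.8 / 0.3332 = 149.460
AUC_0→∞ = 1456.95 + 149.460 = 1606.41 µg/L·hr

AUC = 1610 µg/L·hr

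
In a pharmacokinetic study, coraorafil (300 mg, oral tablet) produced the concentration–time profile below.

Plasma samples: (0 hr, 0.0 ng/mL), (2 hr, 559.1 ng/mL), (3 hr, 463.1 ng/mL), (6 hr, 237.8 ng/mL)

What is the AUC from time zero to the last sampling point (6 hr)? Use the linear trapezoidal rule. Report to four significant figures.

AUC = 2122 ng/mL·hr

Trapezoidal AUC_0→6:
  [0→2]: (0.0+559.1)/2 × 2 = 559.1
  [2→3]: (559.1+463.1)/2 × 1 = 511.1
  [3→6]: (463.1+237.8)/2 × 3 = 1051.35
  Sum = 2121.55 ng/mL·hr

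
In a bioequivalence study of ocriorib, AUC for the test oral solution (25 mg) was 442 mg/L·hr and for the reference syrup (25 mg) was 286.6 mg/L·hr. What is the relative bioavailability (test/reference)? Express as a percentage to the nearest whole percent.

F_rel = 154%

F_rel = (AUC_test/D_test) / (AUC_ref/D_ref)
      = (442/25) / (286.6/25)
      = 17.68 / 11.464 = 1.5422 = 154.22%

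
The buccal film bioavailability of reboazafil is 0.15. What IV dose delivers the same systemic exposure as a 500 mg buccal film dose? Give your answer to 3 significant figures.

D_iv = 75.0 mg

Systemic exposure from an extravascular dose = F × D_ev, so the equivalent IV dose is F × D_ev.
D_iv = F × D_ev = 0.15 × 500 = 75 mg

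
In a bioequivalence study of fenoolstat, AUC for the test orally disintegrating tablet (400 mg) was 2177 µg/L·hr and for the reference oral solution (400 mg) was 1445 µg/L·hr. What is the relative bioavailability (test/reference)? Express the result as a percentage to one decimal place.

F_rel = (AUC_test/D_test) / (AUC_ref/D_ref)
      = (2177/400) / (1445/400)
      = 5.4425 / 3.6125 = 1.5066 = 150.66%

F_rel = 150.7%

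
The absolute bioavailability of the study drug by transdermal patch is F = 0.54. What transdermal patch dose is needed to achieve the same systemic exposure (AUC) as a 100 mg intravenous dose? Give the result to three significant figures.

For equal systemic exposure: F × D_ev = D_iv
D_ev = D_iv / F = 100 / 0.54 = 185.185 mg

D_transdermal = 185 mg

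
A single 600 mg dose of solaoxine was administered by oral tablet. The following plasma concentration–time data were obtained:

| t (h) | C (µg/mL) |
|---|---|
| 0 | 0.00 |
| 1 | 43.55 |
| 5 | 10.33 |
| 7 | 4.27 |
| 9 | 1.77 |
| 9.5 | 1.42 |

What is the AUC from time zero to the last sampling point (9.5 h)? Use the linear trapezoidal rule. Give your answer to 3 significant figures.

AUC = 151 µg/mL·h

Trapezoidal AUC_0→9.5:
  [0→1]: (0.00+43.55)/2 × 1 = 21.775
  [1→5]: (43.55+10.33)/2 × 4 = 107.76
  [5→7]: (10.33+4.27)/2 × 2 = 14.6
  [7→9]: (4.27+1.77)/2 × 2 = 6.04
  [9→9.5]: (1.77+1.42)/2 × 0.5 = 0.7975
  Sum = 150.9725 µg/mL·h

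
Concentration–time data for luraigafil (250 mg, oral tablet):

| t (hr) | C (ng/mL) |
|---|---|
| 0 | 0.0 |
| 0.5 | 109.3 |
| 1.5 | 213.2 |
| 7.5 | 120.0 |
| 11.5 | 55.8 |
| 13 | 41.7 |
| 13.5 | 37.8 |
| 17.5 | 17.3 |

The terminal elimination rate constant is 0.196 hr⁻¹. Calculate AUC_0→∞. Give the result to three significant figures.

Trapezoidal AUC_0→17.5:
  [0→0.5]: (0.0+109.3)/2 × 0.5 = 27.325
  [0.5→1.5]: (109.3+213.2)/2 × 1 = 161.25
  [1.5→7.5]: (213.2+120.0)/2 × 6 = 999.6
  [7.5→11.5]: (120.0+55.8)/2 × 4 = 351.6
  [11.5→13]: (55.8+41.7)/2 × 1.5 = 73.125
  [13→13.5]: (41.7+37.8)/2 × 0.5 = 19.875
  [13.5→17.5]: (37.8+17.3)/2 × 4 = 110.2
  Sum = 1742.975 ng/mL·hr
Extrapolated tail: C_last / k_e = 17.3 / 0.196 = 88.265
AUC_0→∞ = 1742.975 + 88.265 = 1831.24 ng/mL·hr

AUC = 1830 ng/mL·hr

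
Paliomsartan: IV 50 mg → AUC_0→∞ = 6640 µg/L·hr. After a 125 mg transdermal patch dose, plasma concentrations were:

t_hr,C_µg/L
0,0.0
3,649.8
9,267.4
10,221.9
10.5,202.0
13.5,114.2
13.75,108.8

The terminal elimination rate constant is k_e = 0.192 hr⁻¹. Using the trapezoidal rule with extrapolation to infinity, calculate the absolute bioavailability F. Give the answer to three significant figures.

F = 0.310

Trapezoidal AUC_0→13.75 (transdermal patch):
  [0→3]: (0.0+649.8)/2 × 3 = 974.7
  [3→9]: (649.8+267.4)/2 × 6 = 2751.6
  [9→10]: (267.4+221.9)/2 × 1 = 244.65
  [10→10.5]: (221.9+202.0)/2 × 0.5 = 105.975
  [10.5→13.5]: (202.0+114.2)/2 × 3 = 474.3
  [13.5→13.75]: (114.2+108.8)/2 × 0.25 = 27.875
  Sum = 4579.1 µg/L·hr
Tail: C_last/k_e = 108.8/0.192 = 566.667
AUC_0→∞ (transdermal patch) = 4579.1 + 566.667 = 5145.767 µg/L·hr
F = (AUC_ev/D_ev)/(AUC_iv/D_iv) = (5145.767/125)/(6640/50) = 41.166136/132.8 = 0.3100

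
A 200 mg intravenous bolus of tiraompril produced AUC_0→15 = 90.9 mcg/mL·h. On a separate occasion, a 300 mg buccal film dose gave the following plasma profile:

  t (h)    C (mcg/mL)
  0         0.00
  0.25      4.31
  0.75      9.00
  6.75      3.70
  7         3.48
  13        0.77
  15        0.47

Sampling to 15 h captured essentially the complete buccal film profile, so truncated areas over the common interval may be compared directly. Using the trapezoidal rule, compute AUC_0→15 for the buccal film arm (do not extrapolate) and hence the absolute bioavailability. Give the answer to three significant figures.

F = 0.417

Trapezoidal AUC_0→15 (buccal film):
  [0→0.25]: (0.00+4.31)/2 × 0.25 = 0.53875
  [0.25→0.75]: (4.31+9.00)/2 × 0.5 = 3.3275
  [0.75→6.75]: (9.00+3.70)/2 × 6 = 38.1
  [6.75→7]: (3.70+3.48)/2 × 0.25 = 0.8975
  [7→13]: (3.48+0.77)/2 × 6 = 12.75
  [13→15]: (0.77+0.47)/2 × 2 = 1.24
  Sum = 56.85375 mcg/mL·h
F = (AUC_ev/D_ev)/(AUC_iv/D_iv) = (56.85375/300)/(90.9/200) = 0.1895125/0.4545 = 0.4170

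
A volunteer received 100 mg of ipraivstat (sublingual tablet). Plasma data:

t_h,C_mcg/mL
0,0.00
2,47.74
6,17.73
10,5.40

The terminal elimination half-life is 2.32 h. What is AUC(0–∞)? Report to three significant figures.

AUC = 243 mcg/mL·h

Trapezoidal AUC_0→10:
  [0→2]: (0.00+47.74)/2 × 2 = 47.74
  [2→6]: (47.74+17.73)/2 × 4 = 130.94
  [6→10]: (17.73+5.40)/2 × 4 = 46.26
  Sum = 224.94 mcg/mL·h
k_e = ln2 / t½ = 0.693147 / 2.32 = 0.2988 h^-1
Extrapolated tail: C_last / k_e = 5.40 / 0.2988 = 18.072
AUC_0→∞ = 224.94 + 18.072 = 243.012 mcg/mL·h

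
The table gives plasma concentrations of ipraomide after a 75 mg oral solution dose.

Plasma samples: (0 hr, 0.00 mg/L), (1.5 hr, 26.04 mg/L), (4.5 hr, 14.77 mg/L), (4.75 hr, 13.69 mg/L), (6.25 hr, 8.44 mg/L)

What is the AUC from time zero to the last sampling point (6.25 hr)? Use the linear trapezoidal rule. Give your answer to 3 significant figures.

AUC = 101 mg/L·hr

Trapezoidal AUC_0→6.25:
  [0→1.5]: (0.00+26.04)/2 × 1.5 = 19.53
  [1.5→4.5]: (26.04+14.77)/2 × 3 = 61.215
  [4.5→4.75]: (14.77+13.69)/2 × 0.25 = 3.5575
  [4.75→6.25]: (13.69+8.44)/2 × 1.5 = 16.5975
  Sum = 100.9 mg/L·hr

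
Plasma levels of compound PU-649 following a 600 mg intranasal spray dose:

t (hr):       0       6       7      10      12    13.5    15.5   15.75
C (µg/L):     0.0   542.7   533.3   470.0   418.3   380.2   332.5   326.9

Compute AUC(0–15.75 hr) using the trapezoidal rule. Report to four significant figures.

Trapezoidal AUC_0→15.75:
  [0→6]: (0.0+542.7)/2 × 6 = 1628.1
  [6→7]: (542.7+533.3)/2 × 1 = 538.0
  [7→10]: (533.3+470.0)/2 × 3 = 1504.95
  [10→12]: (470.0+418.3)/2 × 2 = 888.3
  [12→13.5]: (418.3+380.2)/2 × 1.5 = 598.875
  [13.5→15.5]: (380.2+332.5)/2 × 2 = 712.7
  [15.5→15.75]: (332.5+326.9)/2 × 0.25 = 82.425
  Sum = 5953.35 µg/L·hr

AUC = 5953 µg/L·hr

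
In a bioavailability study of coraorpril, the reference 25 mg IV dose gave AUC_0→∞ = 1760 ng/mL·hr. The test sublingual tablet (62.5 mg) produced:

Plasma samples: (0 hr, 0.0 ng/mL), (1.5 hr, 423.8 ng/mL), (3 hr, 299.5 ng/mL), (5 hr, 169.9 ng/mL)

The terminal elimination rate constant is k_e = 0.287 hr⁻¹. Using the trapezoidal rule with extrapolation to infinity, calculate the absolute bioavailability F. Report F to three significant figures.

F = 0.437

Trapezoidal AUC_0→5 (sublingual tablet):
  [0→1.5]: (0.0+423.8)/2 × 1.5 = 317.85
  [1.5→3]: (423.8+299.5)/2 × 1.5 = 542.475
  [3→5]: (299.5+169.9)/2 × 2 = 469.4
  Sum = 1329.725 ng/mL·hr
Tail: C_last/k_e = 169.9/0.287 = 591.986
AUC_0→∞ (sublingual tablet) = 1329.725 + 591.986 = 1921.711 ng/mL·hr
F = (AUC_ev/D_ev)/(AUC_iv/D_iv) = (1921.711/62.5)/(1760/25) = 30.747376/70.4 = 0.4368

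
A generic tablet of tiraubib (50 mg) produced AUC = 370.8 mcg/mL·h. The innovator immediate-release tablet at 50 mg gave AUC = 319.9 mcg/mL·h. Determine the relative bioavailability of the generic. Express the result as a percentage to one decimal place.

F_rel = 115.9%

F_rel = (AUC_test/D_test) / (AUC_ref/D_ref)
      = (370.8/50) / (319.9/50)
      = 7.416 / 6.398 = 1.1591 = 115.91%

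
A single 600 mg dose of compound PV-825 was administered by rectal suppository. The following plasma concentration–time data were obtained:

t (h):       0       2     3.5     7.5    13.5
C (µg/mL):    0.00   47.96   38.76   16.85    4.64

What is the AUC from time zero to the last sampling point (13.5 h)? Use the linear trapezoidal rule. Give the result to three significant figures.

Trapezoidal AUC_0→13.5:
  [0→2]: (0.00+47.96)/2 × 2 = 47.96
  [2→3.5]: (47.96+38.76)/2 × 1.5 = 65.04
  [3.5→7.5]: (38.76+16.85)/2 × 4 = 111.22
  [7.5→13.5]: (16.85+4.64)/2 × 6 = 64.47
  Sum = 288.69 µg/mL·h

AUC = 289 µg/mL·h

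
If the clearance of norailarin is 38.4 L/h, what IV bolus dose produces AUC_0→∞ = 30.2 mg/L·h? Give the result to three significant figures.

Dose_iv = CL × AUC_0→∞
     = 38.4 × 30.2 = 1159.68 mg

Dose = 1160 mg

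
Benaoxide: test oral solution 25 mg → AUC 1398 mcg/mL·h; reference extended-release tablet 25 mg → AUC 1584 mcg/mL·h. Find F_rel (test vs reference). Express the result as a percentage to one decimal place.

F_rel = 88.3%

F_rel = (AUC_test/D_test) / (AUC_ref/D_ref)
      = (1398/25) / (1584/25)
      = 55.92 / 63.36 = 0.8826 = 88.26%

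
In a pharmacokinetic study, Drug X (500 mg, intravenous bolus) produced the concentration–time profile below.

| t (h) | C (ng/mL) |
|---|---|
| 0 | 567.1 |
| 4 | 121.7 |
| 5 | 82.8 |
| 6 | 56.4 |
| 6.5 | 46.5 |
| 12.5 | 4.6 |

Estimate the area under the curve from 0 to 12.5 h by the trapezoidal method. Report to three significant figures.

AUC = 1730 ng/mL·h

Trapezoidal AUC_0→12.5:
  [0→4]: (567.1+121.7)/2 × 4 = 1377.6
  [4→5]: (121.7+82.8)/2 × 1 = 102.25
  [5→6]: (82.8+56.4)/2 × 1 = 69.6
  [6→6.5]: (56.4+46.5)/2 × 0.5 = 25.725
  [6.5→12.5]: (46.5+4.6)/2 × 6 = 153.3
  Sum = 1728.475 ng/mL·h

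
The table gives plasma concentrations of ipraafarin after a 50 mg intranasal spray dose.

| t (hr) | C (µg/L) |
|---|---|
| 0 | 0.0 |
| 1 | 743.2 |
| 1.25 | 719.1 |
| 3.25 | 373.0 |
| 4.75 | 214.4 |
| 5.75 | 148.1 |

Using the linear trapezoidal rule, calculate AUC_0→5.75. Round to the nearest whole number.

AUC = 2268 µg/L·hr

Trapezoidal AUC_0→5.75:
  [0→1]: (0.0+743.2)/2 × 1 = 371.6
  [1→1.25]: (743.2+719.1)/2 × 0.25 = 182.7875
  [1.25→3.25]: (719.1+373.0)/2 × 2 = 1092.1
  [3.25→4.75]: (373.0+214.4)/2 × 1.5 = 440.55
  [4.75→5.75]: (214.4+148.1)/2 × 1 = 181.25
  Sum = 2268.2875 µg/L·hr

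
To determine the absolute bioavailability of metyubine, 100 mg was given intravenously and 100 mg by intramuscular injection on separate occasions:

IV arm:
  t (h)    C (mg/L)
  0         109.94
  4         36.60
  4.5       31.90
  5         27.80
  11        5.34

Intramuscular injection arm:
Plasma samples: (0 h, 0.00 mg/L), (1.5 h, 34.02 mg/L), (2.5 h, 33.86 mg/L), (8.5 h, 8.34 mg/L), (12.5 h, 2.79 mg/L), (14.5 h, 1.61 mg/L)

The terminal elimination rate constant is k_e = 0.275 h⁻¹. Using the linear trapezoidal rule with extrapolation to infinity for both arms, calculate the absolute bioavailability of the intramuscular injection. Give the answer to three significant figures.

Trapezoidal AUC_0→11 (IV):
  [0→4]: (109.94+36.60)/2 × 4 = 293.08
  [4→4.5]: (36.60+31.90)/2 × 0.5 = 17.125
  [4.5→5]: (31.90+27.80)/2 × 0.5 = 14.925
  [5→11]: (27.80+5.34)/2 × 6 = 99.42
  Sum = 424.55 mg/L·h
IV tail: 5.34/0.275 = 19.418; AUC_iv,0→∞ = 424.55 + 19.418 = 443.968 mg/L·h
Trapezoidal AUC_0→14.5 (intramuscular injection):
  [0→1.5]: (0.00+34.02)/2 × 1.5 = 25.515
  [1.5→2.5]: (34.02+33.86)/2 × 1 = 33.94
  [2.5→8.5]: (33.86+8.34)/2 × 6 = 126.6
  [8.5→12.5]: (8.34+2.79)/2 × 4 = 22.26
  [12.5→14.5]: (2.79+1.61)/2 × 2 = 4.4
  Sum = 212.715 mg/L·h
intramuscular injection tail: 1.61/0.275 = 5.855; AUC_ev,0→∞ = 212.715 + 5.855 = 218.57 mg/L·h
F = (AUC_ev/D_ev)/(AUC_iv/D_iv) = (218.57/100)/(443.968/100) = 2.1857/4.43968 = 0.4923

F = 0.492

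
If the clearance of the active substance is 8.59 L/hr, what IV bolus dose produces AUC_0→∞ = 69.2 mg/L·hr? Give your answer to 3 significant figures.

Dose = 594 mg

Dose_iv = CL × AUC_0→∞
     = 8.59 × 69.2 = 594.428 mg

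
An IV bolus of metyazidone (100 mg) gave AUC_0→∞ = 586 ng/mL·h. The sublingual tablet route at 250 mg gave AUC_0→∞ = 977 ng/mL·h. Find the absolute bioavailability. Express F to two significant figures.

F = (AUC_ev / D_ev) / (AUC_iv / D_iv)
  = (977/250) / (586/100)
  = 3.908 / 5.86 = 0.6669

F = 0.67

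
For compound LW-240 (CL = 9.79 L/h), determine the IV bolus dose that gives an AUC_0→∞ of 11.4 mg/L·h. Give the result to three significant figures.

Dose_iv = CL × AUC_0→∞
     = 9.79 × 11.4 = 111.606 mg

Dose = 112 mg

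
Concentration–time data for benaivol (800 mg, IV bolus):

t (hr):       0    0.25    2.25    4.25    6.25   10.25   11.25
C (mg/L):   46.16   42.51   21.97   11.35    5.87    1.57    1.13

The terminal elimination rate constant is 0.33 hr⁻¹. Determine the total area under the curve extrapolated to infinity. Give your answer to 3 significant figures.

AUC = 146 mg/L·hr

Trapezoidal AUC_0→11.25:
  [0→0.25]: (46.16+42.51)/2 × 0.25 = 11.08375
  [0.25→2.25]: (42.51+21.97)/2 × 2 = 64.48
  [2.25→4.25]: (21.97+11.35)/2 × 2 = 33.32
  [4.25→6.25]: (11.35+5.87)/2 × 2 = 17.22
  [6.25→10.25]: (5.87+1.57)/2 × 4 = 14.88
  [10.25→11.25]: (1.57+1.13)/2 × 1 = 1.35
  Sum = 142.33375 mg/L·hr
Extrapolated tail: C_last / k_e = 1.13 / 0.33 = 3.424
AUC_0→∞ = 142.33375 + 3.424 = 145.75775 mg/L·hr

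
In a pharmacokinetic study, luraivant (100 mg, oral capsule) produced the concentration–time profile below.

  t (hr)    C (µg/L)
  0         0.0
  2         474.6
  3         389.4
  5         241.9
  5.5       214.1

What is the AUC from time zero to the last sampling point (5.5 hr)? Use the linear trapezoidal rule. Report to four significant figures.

Trapezoidal AUC_0→5.5:
  [0→2]: (0.0+474.6)/2 × 2 = 474.6
  [2→3]: (474.6+389.4)/2 × 1 = 432.0
  [3→5]: (389.4+241.9)/2 × 2 = 631.3
  [5→5.5]: (241.9+214.1)/2 × 0.5 = 114.0
  Sum = 1651.9 µg/L·hr

AUC = 1652 µg/L·hr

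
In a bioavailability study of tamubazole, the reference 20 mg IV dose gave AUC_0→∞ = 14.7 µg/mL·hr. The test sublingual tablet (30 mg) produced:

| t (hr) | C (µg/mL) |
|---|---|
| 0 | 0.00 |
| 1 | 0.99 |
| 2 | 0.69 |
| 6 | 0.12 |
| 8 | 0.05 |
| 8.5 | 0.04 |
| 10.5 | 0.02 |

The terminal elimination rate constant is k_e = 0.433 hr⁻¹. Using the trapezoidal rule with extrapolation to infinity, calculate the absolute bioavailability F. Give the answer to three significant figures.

Trapezoidal AUC_0→10.5 (sublingual tablet):
  [0→1]: (0.00+0.99)/2 × 1 = 0.495
  [1→2]: (0.99+0.69)/2 × 1 = 0.84
  [2→6]: (0.69+0.12)/2 × 4 = 1.62
  [6→8]: (0.12+0.05)/2 × 2 = 0.17
  [8→8.5]: (0.05+0.04)/2 × 0.5 = 0.0225
  [8.5→10.5]: (0.04+0.02)/2 × 2 = 0.06
  Sum = 3.2075 µg/mL·hr
Tail: C_last/k_e = 0.02/0.433 = 0.046
AUC_0→∞ (sublingual tablet) = 3.2075 + 0.046 = 3.2535 µg/mL·hr
F = (AUC_ev/D_ev)/(AUC_iv/D_iv) = (3.2535/30)/(14.7/20) = 0.10845/0.735 = 0.1476

F = 0.148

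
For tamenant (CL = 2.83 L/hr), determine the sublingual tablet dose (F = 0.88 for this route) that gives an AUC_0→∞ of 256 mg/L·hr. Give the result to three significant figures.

Dose = CL × AUC_0→∞ / F
     = 2.83 × 256 / 0.88 = 823.273 mg

Dose = 823 mg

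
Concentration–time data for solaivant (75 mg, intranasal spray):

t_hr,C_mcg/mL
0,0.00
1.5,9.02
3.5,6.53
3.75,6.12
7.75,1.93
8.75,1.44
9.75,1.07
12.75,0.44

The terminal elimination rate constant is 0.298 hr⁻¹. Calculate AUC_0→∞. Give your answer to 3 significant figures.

Trapezoidal AUC_0→12.75:
  [0→1.5]: (0.00+9.02)/2 × 1.5 = 6.765
  [1.5→3.5]: (9.02+6.53)/2 × 2 = 15.55
  [3.5→3.75]: (6.53+6.12)/2 × 0.25 = 1.58125
  [3.75→7.75]: (6.12+1.93)/2 × 4 = 16.1
  [7.75→8.75]: (1.93+1.44)/2 × 1 = 1.685
  [8.75→9.75]: (1.44+1.07)/2 × 1 = 1.255
  [9.75→12.75]: (1.07+0.44)/2 × 3 = 2.265
  Sum = 45.20125 mcg/mL·hr
Extrapolated tail: C_last / k_e = 0.44 / 0.298 = 1.477
AUC_0→∞ = 45.20125 + 1.477 = 46.67825 mcg/mL·hr

AUC = 46.7 mcg/mL·hr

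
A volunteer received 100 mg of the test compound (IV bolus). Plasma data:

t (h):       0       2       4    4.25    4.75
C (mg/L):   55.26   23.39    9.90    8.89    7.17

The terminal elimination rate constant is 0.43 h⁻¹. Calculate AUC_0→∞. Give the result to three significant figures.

Trapezoidal AUC_0→4.75:
  [0→2]: (55.26+23.39)/2 × 2 = 78.65
  [2→4]: (23.39+9.90)/2 × 2 = 33.29
  [4→4.25]: (9.90+8.89)/2 × 0.25 = 2.34875
  [4.25→4.75]: (8.89+7.17)/2 × 0.5 = 4.015
  Sum = 118.30375 mg/L·h
Extrapolated tail: C_last / k_e = 7.17 / 0.43 = 16.674
AUC_0→∞ = 118.30375 + 16.674 = 134.97775 mg/L·h

AUC = 135 mg/L·h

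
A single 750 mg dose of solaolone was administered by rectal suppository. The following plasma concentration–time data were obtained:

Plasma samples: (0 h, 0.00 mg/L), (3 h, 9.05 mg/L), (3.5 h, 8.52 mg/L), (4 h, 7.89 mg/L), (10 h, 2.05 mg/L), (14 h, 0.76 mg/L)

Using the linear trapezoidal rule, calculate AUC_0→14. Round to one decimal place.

Trapezoidal AUC_0→14:
  [0→3]: (0.00+9.05)/2 × 3 = 13.575
  [3→3.5]: (9.05+8.52)/2 × 0.5 = 4.3925
  [3.5→4]: (8.52+7.89)/2 × 0.5 = 4.1025
  [4→10]: (7.89+2.05)/2 × 6 = 29.82
  [10→14]: (2.05+0.76)/2 × 4 = 5.62
  Sum = 57.51 mg/L·h

AUC = 57.5 mg/L·h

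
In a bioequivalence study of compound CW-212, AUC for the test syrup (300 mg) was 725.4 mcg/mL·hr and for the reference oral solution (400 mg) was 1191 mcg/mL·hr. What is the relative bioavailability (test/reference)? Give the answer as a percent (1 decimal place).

F_rel = 81.2%

F_rel = (AUC_test/D_test) / (AUC_ref/D_ref)
      = (725.4/300) / (1191/400)
      = 2.418 / 2.9775 = 0.8121 = 81.21%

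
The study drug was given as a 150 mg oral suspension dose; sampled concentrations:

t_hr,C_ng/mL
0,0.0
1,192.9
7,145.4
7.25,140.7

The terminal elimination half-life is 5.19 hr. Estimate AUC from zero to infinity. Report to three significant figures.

AUC = 2200 ng/mL·hr

Trapezoidal AUC_0→7.25:
  [0→1]: (0.0+192.9)/2 × 1 = 96.45
  [1→7]: (192.9+145.4)/2 × 6 = 1014.9
  [7→7.25]: (145.4+140.7)/2 × 0.25 = 35.7625
  Sum = 1147.1125 ng/mL·hr
k_e = ln2 / t½ = 0.693147 / 5.19 = 0.1336 hr^-1
Extrapolated tail: C_last / k_e = 140.7 / 0.1336 = 1053.144
AUC_0→∞ = 1147.1125 + 1053.144 = 2200.2565 ng/mL·hr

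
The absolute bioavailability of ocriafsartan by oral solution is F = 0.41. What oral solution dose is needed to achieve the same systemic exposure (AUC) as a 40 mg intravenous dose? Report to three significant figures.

D_oral = 97.6 mg

For equal systemic exposure: F × D_ev = D_iv
D_ev = D_iv / F = 40 / 0.41 = 97.561 mg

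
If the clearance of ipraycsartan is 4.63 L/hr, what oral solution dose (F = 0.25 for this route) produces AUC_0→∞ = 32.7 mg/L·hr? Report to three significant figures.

Dose = CL × AUC_0→∞ / F
     = 4.63 × 32.7 / 0.25 = 605.604 mg

Dose = 606 mg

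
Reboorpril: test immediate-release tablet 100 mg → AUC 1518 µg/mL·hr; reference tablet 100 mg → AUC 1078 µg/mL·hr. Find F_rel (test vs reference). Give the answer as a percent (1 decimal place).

F_rel = (AUC_test/D_test) / (AUC_ref/D_ref)
      = (1518/100) / (1078/100)
      = 15.18 / 10.78 = 1.4082 = 140.82%

F_rel = 140.8%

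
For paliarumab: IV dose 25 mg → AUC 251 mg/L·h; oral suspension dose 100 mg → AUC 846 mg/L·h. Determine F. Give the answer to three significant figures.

F = 0.843

F = (AUC_ev / D_ev) / (AUC_iv / D_iv)
  = (846/100) / (251/25)
  = 8.46 / 10.04 = 0.8426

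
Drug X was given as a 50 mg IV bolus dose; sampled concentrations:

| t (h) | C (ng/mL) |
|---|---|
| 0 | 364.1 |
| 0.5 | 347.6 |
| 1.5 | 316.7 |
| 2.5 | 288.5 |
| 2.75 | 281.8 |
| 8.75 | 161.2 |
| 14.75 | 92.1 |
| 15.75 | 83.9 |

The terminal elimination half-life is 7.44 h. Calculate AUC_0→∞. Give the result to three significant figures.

AUC = 3960 ng/mL·h

Trapezoidal AUC_0→15.75:
  [0→0.5]: (364.1+347.6)/2 × 0.5 = 177.925
  [0.5→1.5]: (347.6+316.7)/2 × 1 = 332.15
  [1.5→2.5]: (316.7+288.5)/2 × 1 = 302.6
  [2.5→2.75]: (288.5+281.8)/2 × 0.25 = 71.2875
  [2.75→8.75]: (281.8+161.2)/2 × 6 = 1329.0
  [8.75→14.75]: (161.2+92.1)/2 × 6 = 759.9
  [14.75→15.75]: (92.1+83.9)/2 × 1 = 88.0
  Sum = 3060.8625 ng/mL·h
k_e = ln2 / t½ = 0.693147 / 7.44 = 0.0932 h^-1
Extrapolated tail: C_last / k_e = 83.9 / 0.0932 = 900.215
AUC_0→∞ = 3060.8625 + 900.215 = 3961.0775 ng/mL·h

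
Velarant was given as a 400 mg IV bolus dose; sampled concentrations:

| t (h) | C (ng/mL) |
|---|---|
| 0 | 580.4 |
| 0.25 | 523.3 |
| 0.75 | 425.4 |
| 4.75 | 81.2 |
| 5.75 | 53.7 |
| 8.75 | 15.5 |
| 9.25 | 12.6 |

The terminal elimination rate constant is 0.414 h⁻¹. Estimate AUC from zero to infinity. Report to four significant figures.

AUC = 1597 ng/mL·h

Trapezoidal AUC_0→9.25:
  [0→0.25]: (580.4+523.3)/2 × 0.25 = 137.9625
  [0.25→0.75]: (523.3+425.4)/2 × 0.5 = 237.175
  [0.75→4.75]: (425.4+81.2)/2 × 4 = 1013.2
  [4.75→5.75]: (81.2+53.7)/2 × 1 = 67.45
  [5.75→8.75]: (53.7+15.5)/2 × 3 = 103.8
  [8.75→9.25]: (15.5+12.6)/2 × 0.5 = 7.025
  Sum = 1566.6125 ng/mL·h
Extrapolated tail: C_last / k_e = 12.6 / 0.414 = 30.435
AUC_0→∞ = 1566.6125 + 30.435 = 1597.0475 ng/mL·h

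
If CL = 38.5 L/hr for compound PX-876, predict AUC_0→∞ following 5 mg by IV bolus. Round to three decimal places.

AUC_0→∞ = Dose_iv / CL
        = 5 / 38.5 = 0.12987 mg/L·hr

AUC = 0.130 mg/L·hr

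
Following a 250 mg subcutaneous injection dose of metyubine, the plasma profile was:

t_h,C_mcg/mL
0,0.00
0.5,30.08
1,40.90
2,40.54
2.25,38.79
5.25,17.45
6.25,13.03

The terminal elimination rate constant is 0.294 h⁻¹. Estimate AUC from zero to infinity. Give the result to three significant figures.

Trapezoidal AUC_0→6.25:
  [0→0.5]: (0.00+30.08)/2 × 0.5 = 7.52
  [0.5→1]: (30.08+40.90)/2 × 0.5 = 17.745
  [1→2]: (40.90+40.54)/2 × 1 = 40.72
  [2→2.25]: (40.54+38.79)/2 × 0.25 = 9.91625
  [2.25→5.25]: (38.79+17.45)/2 × 3 = 84.36
  [5.25→6.25]: (17.45+13.03)/2 × 1 = 15.24
  Sum = 175.50125 mcg/mL·h
Extrapolated tail: C_last / k_e = 13.03 / 0.294 = 44.320
AUC_0→∞ = 175.50125 + 44.320 = 219.82125 mcg/mL·h

AUC = 220 mcg/mL·h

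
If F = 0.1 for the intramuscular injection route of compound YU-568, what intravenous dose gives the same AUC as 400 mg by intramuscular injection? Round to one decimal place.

D_iv = 40.0 mg

Systemic exposure from an extravascular dose = F × D_ev, so the equivalent IV dose is F × D_ev.
D_iv = F × D_ev = 0.1 × 400 = 40 mg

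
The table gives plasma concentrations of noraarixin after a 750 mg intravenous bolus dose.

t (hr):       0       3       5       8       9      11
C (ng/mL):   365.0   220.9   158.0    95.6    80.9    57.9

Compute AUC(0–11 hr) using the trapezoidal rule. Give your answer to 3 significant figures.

Trapezoidal AUC_0→11:
  [0→3]: (365.0+220.9)/2 × 3 = 878.85
  [3→5]: (220.9+158.0)/2 × 2 = 378.9
  [5→8]: (158.0+95.6)/2 × 3 = 380.4
  [8→9]: (95.6+80.9)/2 × 1 = 88.25
  [9→11]: (80.9+57.9)/2 × 2 = 138.8
  Sum = 1865.2 ng/mL·hr

AUC = 1870 ng/mL·hr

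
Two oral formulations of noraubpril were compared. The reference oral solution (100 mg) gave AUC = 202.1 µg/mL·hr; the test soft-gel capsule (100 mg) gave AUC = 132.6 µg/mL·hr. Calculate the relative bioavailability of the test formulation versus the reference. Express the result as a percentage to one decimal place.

F_rel = (AUC_test/D_test) / (AUC_ref/D_ref)
      = (132.6/100) / (202.1/100)
      = 1.326 / 2.021 = 0.6561 = 65.61%

F_rel = 65.6%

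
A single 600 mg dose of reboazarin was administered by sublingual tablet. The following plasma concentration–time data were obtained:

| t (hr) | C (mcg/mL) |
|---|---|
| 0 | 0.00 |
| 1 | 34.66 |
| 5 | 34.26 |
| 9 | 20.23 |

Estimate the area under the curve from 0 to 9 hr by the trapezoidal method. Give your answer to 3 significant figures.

AUC = 264 mcg/mL·hr

Trapezoidal AUC_0→9:
  [0→1]: (0.00+34.66)/2 × 1 = 17.33
  [1→5]: (34.66+34.26)/2 × 4 = 137.84
  [5→9]: (34.26+20.23)/2 × 4 = 108.98
  Sum = 264.15 mcg/mL·hr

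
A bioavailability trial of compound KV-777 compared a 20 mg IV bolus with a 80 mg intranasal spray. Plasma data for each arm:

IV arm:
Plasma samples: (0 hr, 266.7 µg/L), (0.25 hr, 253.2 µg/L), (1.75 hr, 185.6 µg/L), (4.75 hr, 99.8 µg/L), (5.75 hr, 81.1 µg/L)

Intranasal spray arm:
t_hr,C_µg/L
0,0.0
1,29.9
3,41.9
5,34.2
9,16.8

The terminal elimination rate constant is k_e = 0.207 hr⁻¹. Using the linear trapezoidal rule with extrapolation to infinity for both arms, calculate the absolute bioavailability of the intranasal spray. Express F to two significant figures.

F = 0.066

Trapezoidal AUC_0→5.75 (IV):
  [0→0.25]: (266.7+253.2)/2 × 0.25 = 64.9875
  [0.25→1.75]: (253.2+185.6)/2 × 1.5 = 329.1
  [1.75→4.75]: (185.6+99.8)/2 × 3 = 428.1
  [4.75→5.75]: (99.8+81.1)/2 × 1 = 90.45
  Sum = 912.6375 µg/L·hr
IV tail: 81.1/0.207 = 391.787; AUC_iv,0→∞ = 912.6375 + 391.787 = 1304.4245 µg/L·hr
Trapezoidal AUC_0→9 (intranasal spray):
  [0→1]: (0.0+29.9)/2 × 1 = 14.95
  [1→3]: (29.9+41.9)/2 × 2 = 71.8
  [3→5]: (41.9+34.2)/2 × 2 = 76.1
  [5→9]: (34.2+16.8)/2 × 4 = 102.0
  Sum = 264.85 µg/L·hr
intranasal spray tail: 16.8/0.207 = 81.159; AUC_ev,0→∞ = 264.85 + 81.159 = 346.009 µg/L·hr
F = (AUC_ev/D_ev)/(AUC_iv/D_iv) = (346.009/80)/(1304.4245/20) = 4.3251125/65.221225 = 0.0663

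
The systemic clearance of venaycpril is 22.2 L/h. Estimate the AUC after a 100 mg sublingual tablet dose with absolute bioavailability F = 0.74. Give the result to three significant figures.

AUC = 3.33 mg/L·h

AUC_0→∞ = F × Dose / CL
        = 0.74 × 100 / 22.2 = 3.33333 mg/L·h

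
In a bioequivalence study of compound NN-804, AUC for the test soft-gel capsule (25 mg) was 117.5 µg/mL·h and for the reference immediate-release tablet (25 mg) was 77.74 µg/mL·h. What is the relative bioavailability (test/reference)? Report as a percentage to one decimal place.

F_rel = 151.1%

F_rel = (AUC_test/D_test) / (AUC_ref/D_ref)
      = (117.5/25) / (77.74/25)
      = 4.7 / 3.1096 = 1.5114 = 151.14%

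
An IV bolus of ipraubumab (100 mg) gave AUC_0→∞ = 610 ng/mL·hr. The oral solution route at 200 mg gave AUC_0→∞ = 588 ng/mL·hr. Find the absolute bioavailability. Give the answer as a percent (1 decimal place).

F = 48.2%

F = (AUC_ev / D_ev) / (AUC_iv / D_iv)
  = (588/200) / (610/100)
  = 2.94 / 6.1 = 0.4820
  = 48.20%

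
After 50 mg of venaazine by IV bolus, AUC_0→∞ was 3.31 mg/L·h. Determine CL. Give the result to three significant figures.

CL = 15.1 L/h

CL = Dose_iv / AUC_0→∞
   = 50 / 3.31 = 15.1057 L/h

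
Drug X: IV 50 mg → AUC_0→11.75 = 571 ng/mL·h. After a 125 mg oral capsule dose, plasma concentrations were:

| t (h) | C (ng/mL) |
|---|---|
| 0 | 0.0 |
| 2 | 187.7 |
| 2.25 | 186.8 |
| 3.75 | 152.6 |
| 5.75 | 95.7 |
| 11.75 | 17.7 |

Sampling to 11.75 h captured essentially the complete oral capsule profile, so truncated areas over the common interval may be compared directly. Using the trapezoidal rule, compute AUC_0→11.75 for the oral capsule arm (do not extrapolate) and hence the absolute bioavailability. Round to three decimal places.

F = 0.755

Trapezoidal AUC_0→11.75 (oral capsule):
  [0→2]: (0.0+187.7)/2 × 2 = 187.7
  [2→2.25]: (187.7+186.8)/2 × 0.25 = 46.8125
  [2.25→3.75]: (186.8+152.6)/2 × 1.5 = 254.55
  [3.75→5.75]: (152.6+95.7)/2 × 2 = 248.3
  [5.75→11.75]: (95.7+17.7)/2 × 6 = 340.2
  Sum = 1077.5625 ng/mL·h
F = (AUC_ev/D_ev)/(AUC_iv/D_iv) = (1077.5625/125)/(571/50) = 8.6205/11.42 = 0.7549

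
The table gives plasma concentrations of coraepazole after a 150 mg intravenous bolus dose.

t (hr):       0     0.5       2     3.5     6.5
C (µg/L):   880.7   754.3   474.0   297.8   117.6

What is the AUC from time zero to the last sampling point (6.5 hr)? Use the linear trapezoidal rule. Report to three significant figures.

AUC = 2530 µg/L·hr

Trapezoidal AUC_0→6.5:
  [0→0.5]: (880.7+754.3)/2 × 0.5 = 408.75
  [0.5→2]: (754.3+474.0)/2 × 1.5 = 921.225
  [2→3.5]: (474.0+297.8)/2 × 1.5 = 578.85
  [3.5→6.5]: (297.8+117.6)/2 × 3 = 623.1
  Sum = 2531.925 µg/L·hr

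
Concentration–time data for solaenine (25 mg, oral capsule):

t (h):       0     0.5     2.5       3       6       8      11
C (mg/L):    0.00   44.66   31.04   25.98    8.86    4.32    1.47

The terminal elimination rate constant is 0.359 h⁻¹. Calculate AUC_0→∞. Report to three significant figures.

Trapezoidal AUC_0→11:
  [0→0.5]: (0.00+44.66)/2 × 0.5 = 11.165
  [0.5→2.5]: (44.66+31.04)/2 × 2 = 75.7
  [2.5→3]: (31.04+25.98)/2 × 0.5 = 14.255
  [3→6]: (25.98+8.86)/2 × 3 = 52.26
  [6→8]: (8.86+4.32)/2 × 2 = 13.18
  [8→11]: (4.32+1.47)/2 × 3 = 8.685
  Sum = 175.245 mg/L·h
Extrapolated tail: C_last / k_e = 1.47 / 0.359 = 4.095
AUC_0→∞ = 175.245 + 4.095 = 179.34 mg/L·h

AUC = 179 mg/L·h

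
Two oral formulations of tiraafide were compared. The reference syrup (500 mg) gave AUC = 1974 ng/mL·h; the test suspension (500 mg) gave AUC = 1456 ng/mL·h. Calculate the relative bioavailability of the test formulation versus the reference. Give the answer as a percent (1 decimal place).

F_rel = (AUC_test/D_test) / (AUC_ref/D_ref)
      = (1456/500) / (1974/500)
      = 2.912 / 3.948 = 0.7376 = 73.76%

F_rel = 73.8%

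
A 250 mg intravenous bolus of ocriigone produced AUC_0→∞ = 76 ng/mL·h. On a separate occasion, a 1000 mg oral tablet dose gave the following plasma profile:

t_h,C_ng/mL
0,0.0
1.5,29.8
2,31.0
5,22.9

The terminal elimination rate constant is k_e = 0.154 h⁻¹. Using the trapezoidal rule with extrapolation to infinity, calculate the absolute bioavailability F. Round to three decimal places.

F = 0.879

Trapezoidal AUC_0→5 (oral tablet):
  [0→1.5]: (0.0+29.8)/2 × 1.5 = 22.35
  [1.5→2]: (29.8+31.0)/2 × 0.5 = 15.2
  [2→5]: (31.0+22.9)/2 × 3 = 80.85
  Sum = 118.4 ng/mL·h
Tail: C_last/k_e = 22.9/0.154 = 148.701
AUC_0→∞ (oral tablet) = 118.4 + 148.701 = 267.101 ng/mL·h
F = (AUC_ev/D_ev)/(AUC_iv/D_iv) = (267.101/1000)/(76/250) = 0.267101/0.304 = 0.8786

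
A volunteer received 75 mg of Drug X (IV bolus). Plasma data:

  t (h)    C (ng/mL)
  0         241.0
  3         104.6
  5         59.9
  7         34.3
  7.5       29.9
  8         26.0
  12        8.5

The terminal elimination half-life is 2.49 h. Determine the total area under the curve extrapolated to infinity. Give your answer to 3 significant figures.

Trapezoidal AUC_0→12:
  [0→3]: (241.0+104.6)/2 × 3 = 518.4
  [3→5]: (104.6+59.9)/2 × 2 = 164.5
  [5→7]: (59.9+34.3)/2 × 2 = 94.2
  [7→7.5]: (34.3+29.9)/2 × 0.5 = 16.05
  [7.5→8]: (29.9+26.0)/2 × 0.5 = 13.975
  [8→12]: (26.0+8.5)/2 × 4 = 69.0
  Sum = 876.125 ng/mL·h
k_e = ln2 / t½ = 0.693147 / 2.49 = 0.2784 h^-1
Extrapolated tail: C_last / k_e = 8.5 / 0.2784 = 30.532
AUC_0→∞ = 876.125 + 30.532 = 906.657 ng/mL·h

AUC = 907 ng/mL·h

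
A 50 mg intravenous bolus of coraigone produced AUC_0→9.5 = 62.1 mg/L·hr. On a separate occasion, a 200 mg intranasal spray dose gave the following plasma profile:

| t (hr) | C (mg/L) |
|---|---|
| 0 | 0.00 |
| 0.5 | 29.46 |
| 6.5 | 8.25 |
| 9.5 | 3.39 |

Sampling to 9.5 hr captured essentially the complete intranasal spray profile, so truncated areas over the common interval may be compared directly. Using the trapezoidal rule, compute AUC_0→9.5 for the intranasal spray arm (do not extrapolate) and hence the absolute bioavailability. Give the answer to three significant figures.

Trapezoidal AUC_0→9.5 (intranasal spray):
  [0→0.5]: (0.00+29.46)/2 × 0.5 = 7.365
  [0.5→6.5]: (29.46+8.25)/2 × 6 = 113.13
  [6.5→9.5]: (8.25+3.39)/2 × 3 = 17.46
  Sum = 137.955 mg/L·hr
F = (AUC_ev/D_ev)/(AUC_iv/D_iv) = (137.955/200)/(62.1/50) = 0.689775/1.242 = 0.5554

F = 0.555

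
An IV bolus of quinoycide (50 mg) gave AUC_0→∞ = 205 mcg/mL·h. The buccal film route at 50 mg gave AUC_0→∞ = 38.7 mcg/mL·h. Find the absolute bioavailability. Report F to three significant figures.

F = (AUC_ev / D_ev) / (AUC_iv / D_iv)
  = (38.7/50) / (205/50)
  = 0.774 / 4.1 = 0.1888

F = 0.189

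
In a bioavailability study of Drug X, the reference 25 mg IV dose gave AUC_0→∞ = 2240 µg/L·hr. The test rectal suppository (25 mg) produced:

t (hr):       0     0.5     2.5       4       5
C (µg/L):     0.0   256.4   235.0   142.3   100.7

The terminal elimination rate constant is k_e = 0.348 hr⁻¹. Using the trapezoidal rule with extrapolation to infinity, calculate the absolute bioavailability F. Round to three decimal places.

F = 0.558

Trapezoidal AUC_0→5 (rectal suppository):
  [0→0.5]: (0.0+256.4)/2 × 0.5 = 64.1
  [0.5→2.5]: (256.4+235.0)/2 × 2 = 491.4
  [2.5→4]: (235.0+142.3)/2 × 1.5 = 282.975
  [4→5]: (142.3+100.7)/2 × 1 = 121.5
  Sum = 959.975 µg/L·hr
Tail: C_last/k_e = 100.7/0.348 = 289.368
AUC_0→∞ (rectal suppository) = 959.975 + 289.368 = 1249.343 µg/L·hr
F = (AUC_ev/D_ev)/(AUC_iv/D_iv) = (1249.343/25)/(2240/25) = 49.97372/89.6 = 0.5577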